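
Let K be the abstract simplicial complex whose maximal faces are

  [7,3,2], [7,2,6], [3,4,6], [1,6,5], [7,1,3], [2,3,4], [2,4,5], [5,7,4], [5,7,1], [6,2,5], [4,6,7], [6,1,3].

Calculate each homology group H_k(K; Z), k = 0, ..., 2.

Take the total order 1 < 2 < 3 < 4 < 5 < 6 < 7 on the vertex set. Then K (dimension 2) consists of the simplices:

  0-simplices (7): [1], [2], [3], [4], [5], [6], [7]
  1-simplices (18): [1,3], [1,5], [1,6], [1,7], [2,3], [2,4], [2,5], [2,6], [2,7], [3,4], [3,6], [3,7], [4,5], [4,6], [4,7], [5,6], [5,7], [6,7]
  2-simplices (12): [1,3,6], [1,3,7], [1,5,6], [1,5,7], [2,3,4], [2,3,7], [2,4,5], [2,5,6], [2,6,7], [3,4,6], [4,5,7], [4,6,7]

Hence C_0 ≅ Z^7, C_1 ≅ Z^18, C_2 ≅ Z^12.

∂_1: C_1 → C_0 is given by ∂[p,q] = [q] − [p]. For instance
  ∂[1,6] = [6] − [1].
This gives a 7×18 integer matrix of rank 6; reducing to Smith normal form yields diagonal entries (1,1,1,1,1,1).

The boundary map ∂_2: C_2 → C_1 sends each 2-simplex [p,q,r] to [q,r] − [p,r] + [p,q]. For instance
  ∂[1,3,6] = [3,6] − [1,6] + [1,3],
  ∂[2,5,6] = [5,6] − [2,6] + [2,5].
The 18×12 boundary matrix has rank 12 and Smith normal form diag(1,1,1,1,1,1,1,1,1,1,1,2).

Reading off H_k = ker ∂_k / im ∂_{k+1}:

  H_0: rank C_0 − rank ∂_1 = 7 − 6 = 1, and the invariant factors of ∂_1 are all 1, so H_0 ≅ Z.
  H_1: rank ker ∂_1 − rank ∂_2 = (18 − 6) − 12 = 0, and ∂_2 has invariant factor 2 > 1, so H_1 ≅ Z/2Z.
  H_2: rank ker ∂_2 − rank ∂_3 = (12 − 12) − 0 = 0, and there is no ∂_3, so H_2 ≅ 0.

As a check, the Euler characteristic is 7 − 18 + 12 = 1, which agrees with 1 − 0 + 0 = 1.

H_0 ≅ Z,  H_1 ≅ Z/2Z,  H_2 = 0.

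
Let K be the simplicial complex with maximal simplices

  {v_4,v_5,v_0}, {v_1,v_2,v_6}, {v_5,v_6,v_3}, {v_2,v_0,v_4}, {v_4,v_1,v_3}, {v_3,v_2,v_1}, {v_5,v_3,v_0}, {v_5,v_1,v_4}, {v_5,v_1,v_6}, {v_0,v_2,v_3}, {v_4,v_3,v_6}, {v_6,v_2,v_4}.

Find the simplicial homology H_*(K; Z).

H_0 ≅ Z,  H_1 ≅ Z/2,  H_2 = 0.

Fix the vertex order v_0 < v_1 < v_2 < v_3 < v_4 < v_5 < v_6 and write every simplex with vertices in increasing order. Then dim K = 2 and the simplices of K are:

  0-simplices (7): [v_0], [v_1], [v_2], [v_3], [v_4], [v_5], [v_6]
  1-simplices (18): (18 of them)
  2-simplices (12): (12 of them)

so the chain groups are C_0 ≅ Z^7, C_1 ≅ Z^18, C_2 ≅ Z^12.

∂_1: C_1 → C_0 is given by ∂[p,q] = [q] − [p]. For instance
  ∂[v_0,v_5] = [v_5] − [v_0].
As a 7×18 matrix over Z this has rank 6, with invariant factors (1,1,1,1,1,1).

∂_2: C_2 → C_1 sends each 2-simplex [p,q,r] to [q,r] − [p,r] + [p,q]. For instance
  ∂[v_3,v_5,v_6] = [v_5,v_6] − [v_3,v_6] + [v_3,v_5],
  ∂[v_0,v_3,v_5] = [v_3,v_5] − [v_0,v_5] + [v_0,v_3].
The resulting 18×12 matrix has rank 12, and its Smith normal form has invariant factors (1,1,1,1,1,1,1,1,1,1,1,2).

Computing H_k = (kernel of ∂_k) / (image of ∂_{k+1}):

  H_0: rank C_0 − rank ∂_1 = 7 − 6 = 1, and the invariant factors of ∂_1 are all 1, so H_0 ≅ Z.
  H_1: rank ker ∂_1 − rank ∂_2 = (18 − 6) − 12 = 0, and ∂_2 has invariant factor 2 > 1, so H_1 ≅ Z/2.
  H_2: rank ker ∂_2 − rank ∂_3 = (12 − 12) − 0 = 0, and there is no ∂_3, so H_2 ≅ 0.

As a check, the Euler characteristic is 7 − 18 + 12 = 1, which agrees with 1 − 0 + 0 = 1.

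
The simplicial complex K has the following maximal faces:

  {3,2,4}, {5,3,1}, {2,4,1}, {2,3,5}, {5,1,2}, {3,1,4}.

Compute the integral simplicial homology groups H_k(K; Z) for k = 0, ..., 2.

Order the vertices as 1 < 2 < 3 < 4 < 5. Listing each simplex with vertices in this order, K has dimension 2 with simplices:

  0-simplices (5): [1], [2], [3], [4], [5]
  1-simplices (9): [1,2], [1,3], [1,4], [1,5], [2,3], [2,4], [2,5], [3,4], [3,5]
  2-simplices (6): [1,2,4], [1,2,5], [1,3,4], [1,3,5], [2,3,4], [2,3,5]

Hence C_0 ≅ Z^5, C_1 ≅ Z^9, C_2 ≅ Z^6.

Boundary ∂_1: C_1 → C_0 sends each edge [p,q] (with p < q) to q − p.
As a 5×9 matrix over Z this has rank 4, with invariant factors (1,1,1,1).

Boundary ∂_2: C_2 → C_1 sends each 2-simplex [p,q,r] to [q,r] − [p,r] + [p,q]. For instance
  ∂[1,2,4] = [2,4] − [1,4] + [1,2],
  ∂[1,2,5] = [2,5] − [1,5] + [1,2].
The 9×6 boundary matrix has rank 5 and Smith normal form diag(1,1,1,1,1).

Now H_k = ker ∂_k / im ∂_{k+1}, so:

  H_0: rank C_0 − rank ∂_1 = 5 − 4 = 1, and the invariant factors of ∂_1 are all 1, so H_0 = Z.
  H_1: rank ker ∂_1 − rank ∂_2 = (9 − 4) − 5 = 0, and the invariant factors of ∂_2 are all 1, so H_1 = 0.
  H_2: rank ker ∂_2 − rank ∂_3 = (6 − 5) − 0 = 1, and there is no ∂_3, so H_2 = Z.

(K is a triangulation of the 2-sphere S^2.)

H_0 = Z,  H_1 = 0,  H_2 = Z.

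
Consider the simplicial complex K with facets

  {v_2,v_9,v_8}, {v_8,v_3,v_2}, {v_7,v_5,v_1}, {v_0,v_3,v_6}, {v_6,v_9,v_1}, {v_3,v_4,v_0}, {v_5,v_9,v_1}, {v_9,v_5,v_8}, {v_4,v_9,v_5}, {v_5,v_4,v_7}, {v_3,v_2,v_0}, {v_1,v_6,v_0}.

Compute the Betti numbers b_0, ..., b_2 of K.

b_0 = 1, b_1 = 2, b_2 = 0.

Fix the vertex order v_0 < v_1 < v_2 < v_3 < v_4 < v_5 < v_6 < v_7 < v_8 < v_9 and write every simplex with vertices in increasing order. Then dim K = 2 and the simplices of K are:

  0-simplices (10): [v_0], [v_1], [v_2], [v_3], [v_4], [v_5], [v_6], [v_7], [v_8], [v_9]
  1-simplices (23): (23 of them)
  2-simplices (12): (12 of them)

giving chain groups C_0 ≅ Z^10, C_1 ≅ Z^23, C_2 ≅ Z^12.

Boundary ∂_1: C_1 → C_0 maps an edge to its endpoints' difference, ∂[p,q] = q − p. For instance
  ∂[v_5,v_9] = [v_9] − [v_5].
This gives a 10×23 integer matrix of rank 9; reducing to Smith normal form yields diagonal entries (1,1,1,1,1,1,1,1,1).

Boundary ∂_2: C_2 → C_1 maps a triangle to the signed sum of its edges. For instance
  ∂[v_0,v_3,v_4] = [v_3,v_4] − [v_0,v_4] + [v_0,v_3],
  ∂[v_1,v_5,v_9] = [v_5,v_9] − [v_1,v_9] + [v_1,v_5].
As a 23×12 matrix over Z this has rank 12, with invariant factors (1,1,1,1,1,1,1,1,1,1,1,1).

From H_k ≅ ker(∂_k) / im(∂_{k+1}) we obtain:

  H_0: rank C_0 − rank ∂_1 = 10 − 9 = 1, and the invariant factors of ∂_1 are all 1, so H_0 = Z.
  H_1: rank ker ∂_1 − rank ∂_2 = (23 − 9) − 12 = 2, and the invariant factors of ∂_2 are all 1, so H_1 = Z^2.
  H_2: rank ker ∂_2 − rank ∂_3 = (12 − 12) − 0 = 0, and there is no ∂_3, so H_2 = 0.

Hence the Betti numbers are b_0 = 1, b_1 = 2, b_2 = 0.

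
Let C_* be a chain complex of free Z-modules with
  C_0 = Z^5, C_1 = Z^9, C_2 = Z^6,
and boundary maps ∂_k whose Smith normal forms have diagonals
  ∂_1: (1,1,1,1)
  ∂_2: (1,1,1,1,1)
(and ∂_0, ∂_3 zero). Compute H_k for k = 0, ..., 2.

H_0 = Z,  H_1 = 0,  H_2 = Z.

H_0: b_0 = 5 − 0 − 4 = 1; torsion from ∂_1 factors > 1: none. So H_0 = Z.
H_1: b_1 = 9 − 4 − 5 = 0; torsion from ∂_2 factors > 1: none. So H_1 = 0.
H_2: b_2 = 6 − 5 − 0 = 1; torsion from ∂_3 factors > 1: none. So H_2 = Z.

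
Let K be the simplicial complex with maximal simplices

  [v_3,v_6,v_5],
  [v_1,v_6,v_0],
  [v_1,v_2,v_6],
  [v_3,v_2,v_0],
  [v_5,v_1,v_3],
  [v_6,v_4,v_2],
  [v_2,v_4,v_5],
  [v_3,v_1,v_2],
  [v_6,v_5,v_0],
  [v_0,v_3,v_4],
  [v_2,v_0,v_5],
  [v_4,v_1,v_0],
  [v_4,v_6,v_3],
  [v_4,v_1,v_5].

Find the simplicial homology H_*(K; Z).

H_0 ≅ Z,  H_1 ≅ Z^2,  H_2 ≅ Z.

Order the vertices as v_0 < v_1 < v_2 < v_3 < v_4 < v_5 < v_6. Listing each simplex with vertices in this order, K has dimension 2 with simplices:

  0-simplices (7): [v_0], [v_1], [v_2], [v_3], [v_4], [v_5], [v_6]
  1-simplices (21): (21 of them)
  2-simplices (14): (14 of them)

so the chain groups are C_0 ≅ Z^7, C_1 ≅ Z^21, C_2 ≅ Z^14.

The boundary map ∂_1: C_1 → C_0 sends each edge [p,q] (with p < q) to q − p. For instance
  ∂[v_2,v_5] = [v_5] − [v_2].
The 7×21 boundary matrix has rank 6 and Smith normal form diag(1,1,1,1,1,1).

∂_2: C_2 → C_1 maps a triangle to the signed sum of its edges. For instance
  ∂[v_0,v_2,v_3] = [v_2,v_3] − [v_0,v_3] + [v_0,v_2],
  ∂[v_1,v_4,v_5] = [v_4,v_5] − [v_1,v_5] + [v_1,v_4].
The resulting 21×14 matrix has rank 13, and its Smith normal form has invariant factors (1,1,1,1,1,1,1,1,1,1,1,1,1).

Now H_k = ker ∂_k / im ∂_{k+1}, so:

  H_0: rank C_0 − rank ∂_1 = 7 − 6 = 1, and the invariant factors of ∂_1 are all 1, so H_0 = Z.
  H_1: rank ker ∂_1 − rank ∂_2 = (21 − 6) − 13 = 2, and the invariant factors of ∂_2 are all 1, so H_1 = Z^2.
  H_2: rank ker ∂_2 − rank ∂_3 = (14 − 13) − 0 = 1, and there is no ∂_3, so H_2 = Z.

As a check, the Euler characteristic is 7 − 21 + 14 = 0, which agrees with 1 − 2 + 1 = 0.
(K is a triangulation of the torus T^2.)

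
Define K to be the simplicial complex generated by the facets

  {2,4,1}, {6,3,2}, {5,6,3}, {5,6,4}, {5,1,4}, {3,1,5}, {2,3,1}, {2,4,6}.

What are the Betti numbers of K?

Order the vertices as 1 < 2 < 3 < 4 < 5 < 6. Listing each simplex with vertices in this order, K has dimension 2 with simplices:

  0-simplices (6): [1], [2], [3], [4], [5], [6]
  1-simplices (12): [1,2], [1,3], [1,4], [1,5], [2,3], [2,4], [2,6], [3,5], [3,6], [4,5], [4,6], [5,6]
  2-simplices (8): [1,2,3], [1,2,4], [1,3,5], [1,4,5], [2,3,6], [2,4,6], [3,5,6], [4,5,6]

so the chain groups are C_0 ≅ Z^6, C_1 ≅ Z^12, C_2 ≅ Z^8.

Boundary ∂_1: C_1 → C_0 sends each edge [p,q] (with p < q) to q − p. For instance
  ∂[3,6] = [6] − [3].
As a 6×12 matrix over Z this has rank 5, with invariant factors (1,1,1,1,1).

Boundary ∂_2: C_2 → C_1 sends each 2-simplex [p,q,r] to [q,r] − [p,r] + [p,q]. For instance
  ∂[1,2,3] = [2,3] − [1,3] + [1,2],
  ∂[2,4,6] = [4,6] − [2,6] + [2,4].
The 12×8 boundary matrix has rank 7 and Smith normal form diag(1,1,1,1,1,1,1).

Now H_k = ker ∂_k / im ∂_{k+1}, so:

  H_0: rank C_0 − rank ∂_1 = 6 − 5 = 1, and the invariant factors of ∂_1 are all 1, so H_0 = Z.
  H_1: rank ker ∂_1 − rank ∂_2 = (12 − 5) − 7 = 0, and the invariant factors of ∂_2 are all 1, so H_1 = 0.
  H_2: rank ker ∂_2 − rank ∂_3 = (8 − 7) − 0 = 1, and there is no ∂_3, so H_2 = Z.

As a check, the Euler characteristic is 6 − 12 + 8 = 2, which agrees with 1 − 0 + 1 = 2.
(K is a triangulation of the 2-sphere S^2.)

Hence the Betti numbers are b_0 = 1, b_1 = 0, b_2 = 1.

b_0 = 1, b_1 = 0, b_2 = 1.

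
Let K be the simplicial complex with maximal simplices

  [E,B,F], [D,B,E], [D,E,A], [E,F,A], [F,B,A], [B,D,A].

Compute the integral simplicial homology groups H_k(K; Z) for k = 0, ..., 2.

H_0 ≅ Z,  H_1 = 0,  H_2 ≅ Z.

Order the vertices as A < B < D < E < F. Listing each simplex with vertices in this order, K has dimension 2 with simplices:

  0-simplices (5): A, B, D, E, F
  1-simplices (9): AB, AD, AE, AF, BD, BE, BF, DE, EF
  2-simplices (6): ABD, ABF, ADE, AEF, BDE, BEF

Hence C_0 ≅ Z^5, C_1 ≅ Z^9, C_2 ≅ Z^6.

∂_1: C_1 → C_0 maps an edge to its endpoints' difference, ∂[p,q] = q − p.
The 5×9 boundary matrix has rank 4 and Smith normal form diag(1,1,1,1).

The boundary map ∂_2: C_2 → C_1 maps a triangle to the signed sum of its edges. For instance
  ∂BDE = DE − BE + BD,
  ∂BEF = EF − BF + BE.
This gives a 9×6 integer matrix of rank 5; reducing to Smith normal form yields diagonal entries (1,1,1,1,1).

Computing H_k = (kernel of ∂_k) / (image of ∂_{k+1}):

  H_0: rank C_0 − rank ∂_1 = 5 − 4 = 1, and the invariant factors of ∂_1 are all 1, so H_0 ≅ Z.
  H_1: rank ker ∂_1 − rank ∂_2 = (9 − 4) − 5 = 0, and the invariant factors of ∂_2 are all 1, so H_1 ≅ 0.
  H_2: rank ker ∂_2 − rank ∂_3 = (6 − 5) − 0 = 1, and there is no ∂_3, so H_2 ≅ Z.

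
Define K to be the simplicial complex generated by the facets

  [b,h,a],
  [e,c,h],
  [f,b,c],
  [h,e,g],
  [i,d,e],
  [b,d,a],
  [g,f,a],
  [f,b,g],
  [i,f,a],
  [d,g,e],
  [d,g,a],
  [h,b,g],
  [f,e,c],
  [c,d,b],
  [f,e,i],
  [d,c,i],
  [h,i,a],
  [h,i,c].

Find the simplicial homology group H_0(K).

Take the total order a < b < c < d < e < f < g < h < i on the vertex set. Then K (dimension 2) consists of the simplices:

  0-simplices (9): a, b, c, d, e, f, g, h, i
  1-simplices (27): ab, ad, af, ag, ah, ai, bc, bd, bf, bg, bh, cd, ce, cf, ch, ci, de, dg, di, ef, eg, eh, ei, fg, fi, gh, hi
  2-simplices (18): abd, abh, adg, afg, afi, ahi, bcd, bcf, bfg, bgh, cdi, cef, ceh, chi, deg, dei, efi, egh

so the chain groups are C_0 ≅ Z^9, C_1 ≅ Z^27, C_2 ≅ Z^18.

Boundary ∂_1: C_1 → C_0 sends each edge [p,q] (with p < q) to q − p. For instance
  ∂bg = g − b.
This gives a 9×27 integer matrix of rank 8; reducing to Smith normal form yields diagonal entries (1,1,1,1,1,1,1,1).

∂_2: C_2 → C_1 maps a triangle to the signed sum of its edges. For instance
  ∂deg = eg − dg + de,
  ∂afi = fi − ai + af.
This gives a 27×18 integer matrix of rank 18; reducing to Smith normal form yields diagonal entries (1,1,1,1,1,1,1,1,1,1,1,1,1,1,1,1,1,2).

Computing H_k = (kernel of ∂_k) / (image of ∂_{k+1}):

  H_0: rank C_0 − rank ∂_1 = 9 − 8 = 1, and the invariant factors of ∂_1 are all 1, so H_0 = Z.

H_0 = Z.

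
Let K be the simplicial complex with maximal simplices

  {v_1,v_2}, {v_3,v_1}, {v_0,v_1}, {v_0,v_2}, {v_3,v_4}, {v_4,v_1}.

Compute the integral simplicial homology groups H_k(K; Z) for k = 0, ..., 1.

H_0 = Z,  H_1 = Z^2.

Fix the vertex order v_0 < v_1 < v_2 < v_3 < v_4 and write every simplex with vertices in increasing order. Then dim K = 1 and the simplices of K are:

  0-simplices (5): [v_0], [v_1], [v_2], [v_3], [v_4]
  1-simplices (6): [v_0,v_1], [v_0,v_2], [v_1,v_2], [v_1,v_3], [v_1,v_4], [v_3,v_4]

so the chain groups are C_0 ≅ Z^5, C_1 ≅ Z^6.

The boundary map ∂_1: C_1 → C_0 sends each edge [p,q] (with p < q) to q − p. For instance
  ∂[v_1,v_3] = [v_3] − [v_1].
The 5×6 boundary matrix has rank 4 and Smith normal form diag(1,1,1,1).

Now H_k = ker ∂_k / im ∂_{k+1}, so:

  H_0: rank C_0 − rank ∂_1 = 5 − 4 = 1, and the invariant factors of ∂_1 are all 1, so H_0 ≅ Z.
  H_1: rank ker ∂_1 − rank ∂_2 = (6 − 4) − 0 = 2, and there is no ∂_2, so H_1 ≅ Z^2.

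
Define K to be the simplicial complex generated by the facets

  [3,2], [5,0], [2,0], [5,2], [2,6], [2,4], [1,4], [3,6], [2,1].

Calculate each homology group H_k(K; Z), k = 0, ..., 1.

Fix the vertex order 0 < 1 < 2 < 3 < 4 < 5 < 6 and write every simplex with vertices in increasing order. Then dim K = 1 and the simplices of K are:

  0-simplices (7): [0], [1], [2], [3], [4], [5], [6]
  1-simplices (9): [0,2], [0,5], [1,2], [1,4], [2,3], [2,4], [2,5], [2,6], [3,6]

giving chain groups C_0 ≅ Z^7, C_1 ≅ Z^9.

The boundary map ∂_1: C_1 → C_0 maps an edge to its endpoints' difference, ∂[p,q] = q − p. For instance
  ∂[2,5] = [5] − [2].
The 7×9 boundary matrix has rank 6 and Smith normal form diag(1,1,1,1,1,1).

From H_k ≅ ker(∂_k) / im(∂_{k+1}) we obtain:

  H_0: rank C_0 − rank ∂_1 = 7 − 6 = 1, and the invariant factors of ∂_1 are all 1, so H_0 = Z.
  H_1: rank ker ∂_1 − rank ∂_2 = (9 − 6) − 0 = 3, and there is no ∂_2, so H_1 = Z^3.

(K is a triangulation of a wedge of 3 circles.)

H_0 ≅ Z,  H_1 ≅ Z^3.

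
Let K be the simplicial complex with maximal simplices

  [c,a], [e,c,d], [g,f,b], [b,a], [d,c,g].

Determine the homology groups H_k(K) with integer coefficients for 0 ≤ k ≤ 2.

H_0 ≅ Z,  H_1 ≅ Z,  H_2 = 0.

Fix the vertex order a < b < c < d < e < f < g and write every simplex with vertices in increasing order. Then dim K = 2 and the simplices of K are:

  0-simplices (7): a, b, c, d, e, f, g
  1-simplices (10): ab, ac, bf, bg, cd, ce, cg, de, dg, fg
  2-simplices (3): bfg, cde, cdg

so the chain groups are C_0 ≅ Z^7, C_1 ≅ Z^10, C_2 ≅ Z^3.

Boundary ∂_1: C_1 → C_0 is given by ∂[p,q] = [q] − [p]. For instance
  ∂ac = c − a.
As a 7×10 matrix over Z this has rank 6, with invariant factors (1,1,1,1,1,1).

The boundary map ∂_2: C_2 → C_1 maps a triangle to the signed sum of its edges. For instance
  ∂bfg = fg − bg + bf,
  ∂cde = de − ce + cd.
As a 10×3 matrix over Z this has rank 3, with invariant factors (1,1,1).

From H_k ≅ ker(∂_k) / im(∂_{k+1}) we obtain:

  H_0: rank C_0 − rank ∂_1 = 7 − 6 = 1, and the invariant factors of ∂_1 are all 1, so H_0 = Z.
  H_1: rank ker ∂_1 − rank ∂_2 = (10 − 6) − 3 = 1, and the invariant factors of ∂_2 are all 1, so H_1 = Z.
  H_2: rank ker ∂_2 − rank ∂_3 = (3 − 3) − 0 = 0, and there is no ∂_3, so H_2 = 0.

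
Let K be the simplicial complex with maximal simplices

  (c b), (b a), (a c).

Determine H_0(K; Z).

Order the vertices as a < b < c. Listing each simplex with vertices in this order, K has dimension 1 with simplices:

  0-simplices (3): a, b, c
  1-simplices (3): ab, ac, bc

so the chain groups are C_0 ≅ Z^3, C_1 ≅ Z^3.

∂_1: C_1 → C_0 sends each edge [p,q] (with p < q) to q − p.
The resulting 3×3 matrix has rank 2, and its Smith normal form has invariant factors (1,1).

From H_k ≅ ker(∂_k) / im(∂_{k+1}) we obtain:

  H_0: rank C_0 − rank ∂_1 = 3 − 2 = 1, and the invariant factors of ∂_1 are all 1, so H_0 ≅ Z.

H_0 ≅ Z.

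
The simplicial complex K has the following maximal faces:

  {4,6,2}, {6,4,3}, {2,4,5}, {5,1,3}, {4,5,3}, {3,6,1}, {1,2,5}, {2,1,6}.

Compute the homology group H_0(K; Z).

We work with the vertex ordering 1 < 2 < 3 < 4 < 5 < 6. The simplices of K, each written with vertices in increasing order, are:

  0-simplices (6): [1], [2], [3], [4], [5], [6]
  1-simplices (12): [1,2], [1,3], [1,5], [1,6], [2,4], [2,5], [2,6], [3,4], [3,5], [3,6], [4,5], [4,6]
  2-simplices (8): [1,2,5], [1,2,6], [1,3,5], [1,3,6], [2,4,5], [2,4,6], [3,4,5], [3,4,6]

giving chain groups C_0 ≅ Z^6, C_1 ≅ Z^12, C_2 ≅ Z^8.

The boundary map ∂_1: C_1 → C_0 sends each edge [p,q] (with p < q) to q − p.
The resulting 6×12 matrix has rank 5, and its Smith normal form has invariant factors (1,1,1,1,1).

∂_2: C_2 → C_1 sends each 2-simplex [p,q,r] to [q,r] − [p,r] + [p,q]. For instance
  ∂[3,4,5] = [4,5] − [3,5] + [3,4],
  ∂[1,2,6] = [2,6] − [1,6] + [1,2].
As a 12×8 matrix over Z this has rank 7, with invariant factors (1,1,1,1,1,1,1).

Reading off H_k = ker ∂_k / im ∂_{k+1}:

  H_0: rank C_0 − rank ∂_1 = 6 − 5 = 1, and the invariant factors of ∂_1 are all 1, so H_0 ≅ Z.

H_0 ≅ Z.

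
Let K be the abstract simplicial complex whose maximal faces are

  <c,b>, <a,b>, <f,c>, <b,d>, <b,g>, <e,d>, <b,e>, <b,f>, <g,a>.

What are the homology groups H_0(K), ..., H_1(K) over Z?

Order the vertices as a < b < c < d < e < f < g. Listing each simplex with vertices in this order, K has dimension 1 with simplices:

  0-simplices (7): a, b, c, d, e, f, g
  1-simplices (9): ab, ag, bc, bd, be, bf, bg, cf, de

giving chain groups C_0 ≅ Z^7, C_1 ≅ Z^9.

Boundary ∂_1: C_1 → C_0 is given by ∂[p,q] = [q] − [p]. For instance
  ∂bg = g − b.
The 7×9 boundary matrix has rank 6 and Smith normal form diag(1,1,1,1,1,1).

Computing H_k = (kernel of ∂_k) / (image of ∂_{k+1}):

  H_0: rank C_0 − rank ∂_1 = 7 − 6 = 1, and the invariant factors of ∂_1 are all 1, so H_0 ≅ Z.
  H_1: rank ker ∂_1 − rank ∂_2 = (9 − 6) − 0 = 3, and there is no ∂_2, so H_1 ≅ Z^3.

As a check, the Euler characteristic is 7 − 9 = -2, which agrees with 1 − 3 = -2.
(K is a triangulation of a wedge of 3 circles.)

H_0 = Z,  H_1 = Z^3.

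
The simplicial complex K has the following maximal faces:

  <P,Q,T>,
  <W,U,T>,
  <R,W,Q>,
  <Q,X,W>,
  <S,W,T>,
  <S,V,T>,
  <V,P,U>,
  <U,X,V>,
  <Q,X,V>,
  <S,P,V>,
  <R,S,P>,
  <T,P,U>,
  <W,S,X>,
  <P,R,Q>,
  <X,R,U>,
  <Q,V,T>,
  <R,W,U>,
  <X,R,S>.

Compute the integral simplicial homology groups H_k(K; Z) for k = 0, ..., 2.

H_0 = Z,  H_1 = Z ⊕ Z/2Z,  H_2 = 0.

Fix the vertex order P < Q < R < S < T < U < V < W < X and write every simplex with vertices in increasing order. Then dim K = 2 and the simplices of K are:

  0-simplices (9): P, Q, R, S, T, U, V, W, X
  1-simplices (27): PQ, PR, PS, PT, PU, PV, QR, QT, QV, QW, QX, RS, RU, RW, RX, ST, SV, SW, SX, TU, TV, TW, UV, UW, UX, VX, WX
  2-simplices (18): PQR, PQT, PRS, PSV, PTU, PUV, QRW, QTV, QVX, QWX, RSX, RUW, RUX, STV, STW, SWX, TUW, UVX

so the chain groups are C_0 ≅ Z^9, C_1 ≅ Z^27, C_2 ≅ Z^18.

∂_1: C_1 → C_0 is given by ∂[p,q] = [q] − [p].
As a 9×27 matrix over Z this has rank 8, with invariant factors (1,1,1,1,1,1,1,1).

The boundary map ∂_2: C_2 → C_1 acts by ∂[p,q,r] = [q,r] − [p,r] + [p,q]. For instance
  ∂PUV = UV − PV + PU,
  ∂RUX = UX − RX + RU.
As a 27×18 matrix over Z this has rank 18, with invariant factors (1,1,1,1,1,1,1,1,1,1,1,1,1,1,1,1,1,2).

Computing H_k = (kernel of ∂_k) / (image of ∂_{k+1}):

  H_0: rank C_0 − rank ∂_1 = 9 − 8 = 1, and the invariant factors of ∂_1 are all 1, so H_0 ≅ Z.
  H_1: rank ker ∂_1 − rank ∂_2 = (27 − 8) − 18 = 1, and ∂_2 has invariant factor 2 > 1, so H_1 ≅ Z ⊕ Z/2Z.
  H_2: rank ker ∂_2 − rank ∂_3 = (18 − 18) − 0 = 0, and there is no ∂_3, so H_2 ≅ 0.

(K is a triangulation of the Klein bottle.)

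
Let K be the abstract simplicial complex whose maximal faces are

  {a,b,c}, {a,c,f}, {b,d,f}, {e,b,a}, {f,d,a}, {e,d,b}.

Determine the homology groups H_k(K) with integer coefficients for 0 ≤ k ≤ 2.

H_0 ≅ Z,  H_1 ≅ Z,  H_2 = 0.

We work with the vertex ordering a < b < c < d < e < f. The simplices of K, each written with vertices in increasing order, are:

  0-simplices (6): a, b, c, d, e, f
  1-simplices (12): ab, ac, ad, ae, af, bc, bd, be, bf, cf, de, df
  2-simplices (6): abc, abe, acf, adf, bde, bdf

so the chain groups are C_0 ≅ Z^6, C_1 ≅ Z^12, C_2 ≅ Z^6.

The boundary map ∂_1: C_1 → C_0 is given by ∂[p,q] = [q] − [p].
The resulting 6×12 matrix has rank 5, and its Smith normal form has invariant factors (1,1,1,1,1).

The boundary map ∂_2: C_2 → C_1 acts by ∂[p,q,r] = [q,r] − [p,r] + [p,q]. For instance
  ∂abe = be − ae + ab,
  ∂acf = cf − af + ac.
As a 12×6 matrix over Z this has rank 6, with invariant factors (1,1,1,1,1,1).

Computing H_k = (kernel of ∂_k) / (image of ∂_{k+1}):

  H_0: rank C_0 − rank ∂_1 = 6 − 5 = 1, and the invariant factors of ∂_1 are all 1, so H_0 = Z.
  H_1: rank ker ∂_1 − rank ∂_2 = (12 − 5) − 6 = 1, and the invariant factors of ∂_2 are all 1, so H_1 = Z.
  H_2: rank ker ∂_2 − rank ∂_3 = (6 − 6) − 0 = 0, and there is no ∂_3, so H_2 = 0.

(K is a triangulation of the cylinder S^1 x I.)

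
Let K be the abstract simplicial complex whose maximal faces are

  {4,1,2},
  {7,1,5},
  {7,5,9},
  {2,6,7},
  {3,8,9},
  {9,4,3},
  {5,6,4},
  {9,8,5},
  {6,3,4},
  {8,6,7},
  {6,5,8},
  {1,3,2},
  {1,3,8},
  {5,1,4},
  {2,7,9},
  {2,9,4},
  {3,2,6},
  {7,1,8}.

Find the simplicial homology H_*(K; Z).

H_0 = Z,  H_1 = Z × Z/2,  H_2 = 0.

K has 9 vertices, 27 edges, 18 triangles.
rank ∂_0 = 0, rank ∂_1 = 8 ⇒ b_0 = 9 − 0 − 8 = 1; all invariant factors of ∂_1 are 1 so no torsion. So H_0 = Z.
rank ∂_1 = 8, rank ∂_2 = 18 ⇒ b_1 = 27 − 8 − 18 = 1; ∂_2 has invariant factor(s) [2] giving torsion. So H_1 = Z × Z/2.
rank ∂_2 = 18, rank ∂_3 = 0 ⇒ b_2 = 18 − 18 − 0 = 0. So H_2 = 0.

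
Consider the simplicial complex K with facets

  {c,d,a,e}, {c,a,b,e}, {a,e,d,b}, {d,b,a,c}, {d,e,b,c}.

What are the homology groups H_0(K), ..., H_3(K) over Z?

Fix the vertex order a < b < c < d < e and write every simplex with vertices in increasing order. Then dim K = 3 and the simplices of K are:

  0-simplices (5): a, b, c, d, e
  1-simplices (10): ab, ac, ad, ae, bc, bd, be, cd, ce, de
  2-simplices (10): abc, abd, abe, acd, ace, ade, bcd, bce, bde, cde
  3-simplices (5): abcd, abce, abde, acde, bcde

so the chain groups are C_0 ≅ Z^5, C_1 ≅ Z^10, C_2 ≅ Z^10, C_3 ≅ Z^5.

Boundary ∂_1: C_1 → C_0 is given by ∂[p,q] = [q] − [p]. For instance
  ∂cd = d − c.
As a 5×10 matrix over Z this has rank 4, with invariant factors (1,1,1,1).

The boundary map ∂_2: C_2 → C_1 acts by ∂[p,q,r] = [q,r] − [p,r] + [p,q]. For instance
  ∂abd = bd − ad + ab,
  ∂bcd = cd − bd + bc.
As a 10×10 matrix over Z this has rank 6, with invariant factors (1,1,1,1,1,1).

Boundary ∂_3: C_3 → C_2 sends each 3-simplex σ to the alternating sum Σ_i (−1)^i (σ with its i-th vertex removed). For instance
  ∂acde = cde − ade + ace − acd,
  ∂abcd = bcd − acd + abd − abc.
As a 10×5 matrix over Z this has rank 4, with invariant factors (1,1,1,1).

Reading off H_k = ker ∂_k / im ∂_{k+1}:

  H_0: rank C_0 − rank ∂_1 = 5 − 4 = 1, and the invariant factors of ∂_1 are all 1, so H_0 = Z.
  H_1: rank ker ∂_1 − rank ∂_2 = (10 − 4) − 6 = 0, and the invariant factors of ∂_2 are all 1, so H_1 = 0.
  H_2: rank ker ∂_2 − rank ∂_3 = (10 − 6) − 4 = 0, and the invariant factors of ∂_3 are all 1, so H_2 = 0.
  H_3: rank ker ∂_3 − rank ∂_4 = (5 − 4) − 0 = 1, and there is no ∂_4, so H_3 = Z.

H_0 ≅ Z,  H_1 = 0,  H_2 = 0,  H_3 ≅ Z.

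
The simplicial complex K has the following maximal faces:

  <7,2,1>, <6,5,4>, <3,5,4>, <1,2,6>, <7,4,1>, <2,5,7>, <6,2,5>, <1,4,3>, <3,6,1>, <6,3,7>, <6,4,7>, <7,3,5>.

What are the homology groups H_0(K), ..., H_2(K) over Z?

Order the vertices as 1 < 2 < 3 < 4 < 5 < 6 < 7. Listing each simplex with vertices in this order, K has dimension 2 with simplices:

  0-simplices (7): [1], [2], [3], [4], [5], [6], [7]
  1-simplices (18): [1,2], [1,3], [1,4], [1,6], [1,7], [2,5], [2,6], [2,7], [3,4], [3,5], [3,6], [3,7], [4,5], [4,6], [4,7], [5,6], [5,7], [6,7]
  2-simplices (12): [1,2,6], [1,2,7], [1,3,4], [1,3,6], [1,4,7], [2,5,6], [2,5,7], [3,4,5], [3,5,7], [3,6,7], [4,5,6], [4,6,7]

so the chain groups are C_0 ≅ Z^7, C_1 ≅ Z^18, C_2 ≅ Z^12.

The boundary map ∂_1: C_1 → C_0 is given by ∂[p,q] = [q] − [p].
As a 7×18 matrix over Z this has rank 6, with invariant factors (1,1,1,1,1,1).

The boundary map ∂_2: C_2 → C_1 acts by ∂[p,q,r] = [q,r] − [p,r] + [p,q]. For instance
  ∂[3,5,7] = [5,7] − [3,7] + [3,5],
  ∂[4,5,6] = [5,6] − [4,6] + [4,5].
This gives a 18×12 integer matrix of rank 12; reducing to Smith normal form yields diagonal entries (1,1,1,1,1,1,1,1,1,1,1,2).

Now H_k = ker ∂_k / im ∂_{k+1}, so:

  H_0: rank C_0 − rank ∂_1 = 7 − 6 = 1, and the invariant factors of ∂_1 are all 1, so H_0 = Z.
  H_1: rank ker ∂_1 − rank ∂_2 = (18 − 6) − 12 = 0, and ∂_2 has invariant factor 2 > 1, so H_1 = Z/2.
  H_2: rank ker ∂_2 − rank ∂_3 = (12 − 12) − 0 = 0, and there is no ∂_3, so H_2 = 0.

(K is a triangulation of the real projective plane RP^2.)

H_0 ≅ Z,  H_1 ≅ Z/2,  H_2 = 0.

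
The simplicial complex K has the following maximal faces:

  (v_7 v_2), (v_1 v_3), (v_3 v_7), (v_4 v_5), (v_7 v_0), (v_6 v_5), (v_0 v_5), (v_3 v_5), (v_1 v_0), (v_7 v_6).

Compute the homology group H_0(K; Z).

H_0 = Z.

K has 8 vertices, 10 edges.
rank ∂_0 = 0, rank ∂_1 = 7 ⇒ b_0 = 8 − 0 − 7 = 1; all invariant factors of ∂_1 are 1 so no torsion. So H_0 = Z.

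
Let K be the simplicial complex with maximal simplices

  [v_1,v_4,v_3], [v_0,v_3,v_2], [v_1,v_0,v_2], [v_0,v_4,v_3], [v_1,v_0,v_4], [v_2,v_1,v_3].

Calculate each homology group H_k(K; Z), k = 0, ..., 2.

H_0 ≅ Z,  H_1 = 0,  H_2 ≅ Z.

Fix the vertex order v_0 < v_1 < v_2 < v_3 < v_4 and write every simplex with vertices in increasing order. Then dim K = 2 and the simplices of K are:

  0-simplices (5): [v_0], [v_1], [v_2], [v_3], [v_4]
  1-simplices (9): [v_0,v_1], [v_0,v_2], [v_0,v_3], [v_0,v_4], [v_1,v_2], [v_1,v_3], [v_1,v_4], [v_2,v_3], [v_3,v_4]
  2-simplices (6): [v_0,v_1,v_2], [v_0,v_1,v_4], [v_0,v_2,v_3], [v_0,v_3,v_4], [v_1,v_2,v_3], [v_1,v_3,v_4]

Hence C_0 ≅ Z^5, C_1 ≅ Z^9, C_2 ≅ Z^6.

∂_1: C_1 → C_0 is given by ∂[p,q] = [q] − [p].
This gives a 5×9 integer matrix of rank 4; reducing to Smith normal form yields diagonal entries (1,1,1,1).

∂_2: C_2 → C_1 sends each 2-simplex [p,q,r] to [q,r] − [p,r] + [p,q]. For instance
  ∂[v_0,v_1,v_2] = [v_1,v_2] − [v_0,v_2] + [v_0,v_1],
  ∂[v_1,v_2,v_3] = [v_2,v_3] − [v_1,v_3] + [v_1,v_2].
As a 9×6 matrix over Z this has rank 5, with invariant factors (1,1,1,1,1).

Reading off H_k = ker ∂_k / im ∂_{k+1}:

  H_0: rank C_0 − rank ∂_1 = 5 − 4 = 1, and the invariant factors of ∂_1 are all 1, so H_0 = Z.
  H_1: rank ker ∂_1 − rank ∂_2 = (9 − 4) − 5 = 0, and the invariant factors of ∂_2 are all 1, so H_1 = 0.
  H_2: rank ker ∂_2 − rank ∂_3 = (6 − 5) − 0 = 1, and there is no ∂_3, so H_2 = Z.

(K is a triangulation of the 2-sphere S^2.)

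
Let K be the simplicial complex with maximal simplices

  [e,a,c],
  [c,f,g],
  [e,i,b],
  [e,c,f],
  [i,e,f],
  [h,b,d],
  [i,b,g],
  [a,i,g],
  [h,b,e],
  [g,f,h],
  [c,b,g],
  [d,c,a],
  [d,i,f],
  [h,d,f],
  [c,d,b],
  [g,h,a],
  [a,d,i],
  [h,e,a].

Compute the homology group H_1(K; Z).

Take the total order a < b < c < d < e < f < g < h < i on the vertex set. Then K (dimension 2) consists of the simplices:

  0-simplices (9): a, b, c, d, e, f, g, h, i
  1-simplices (27): ac, ad, ae, ag, ah, ai, bc, bd, be, bg, bh, bi, cd, ce, cf, cg, df, dh, di, ef, eh, ei, fg, fh, fi, gh, gi
  2-simplices (18): acd, ace, adi, aeh, agh, agi, bcd, bcg, bdh, beh, bei, bgi, cef, cfg, dfh, dfi, efi, fgh

Hence C_0 ≅ Z^9, C_1 ≅ Z^27, C_2 ≅ Z^18.

The boundary map ∂_1: C_1 → C_0 maps an edge to its endpoints' difference, ∂[p,q] = q − p. For instance
  ∂df = f − d.
This gives a 9×27 integer matrix of rank 8; reducing to Smith normal form yields diagonal entries (1,1,1,1,1,1,1,1).

∂_2: C_2 → C_1 maps a triangle to the signed sum of its edges. For instance
  ∂bdh = dh − bh + bd,
  ∂bcg = cg − bg + bc.
The resulting 27×18 matrix has rank 17, and its Smith normal form has invariant factors (1,1,1,1,1,1,1,1,1,1,1,1,1,1,1,1,1).

Reading off H_k = ker ∂_k / im ∂_{k+1}:

  H_1: rank ker ∂_1 − rank ∂_2 = (27 − 8) − 17 = 2, and the invariant factors of ∂_2 are all 1, so H_1 ≅ Z^2.

H_1 ≅ Z^2.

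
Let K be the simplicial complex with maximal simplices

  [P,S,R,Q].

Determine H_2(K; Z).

We work with the vertex ordering P < Q < R < S. The simplices of K, each written with vertices in increasing order, are:

  0-simplices (4): P, Q, R, S
  1-simplices (6): PQ, PR, PS, QR, QS, RS
  2-simplices (4): PQR, PQS, PRS, QRS
  3-simplices (1): PQRS

Hence C_0 ≅ Z^4, C_1 ≅ Z^6, C_2 ≅ Z^4, C_3 ≅ Z^1.

Boundary ∂_1: C_1 → C_0 is given by ∂[p,q] = [q] − [p]. For instance
  ∂PR = R − P.
This gives a 4×6 integer matrix of rank 3; reducing to Smith normal form yields diagonal entries (1,1,1).

The boundary map ∂_2: C_2 → C_1 maps a triangle to the signed sum of its edges. For instance
  ∂QRS = RS − QS + QR,
  ∂PRS = RS − PS + PR.
The 6×4 boundary matrix has rank 3 and Smith normal form diag(1,1,1).

∂_3: C_3 → C_2 sends each 3-simplex σ to the alternating sum Σ_i (−1)^i (σ with its i-th vertex removed). For instance
  ∂PQRS = QRS − PRS + PQS − PQR.
This gives a 4×1 integer matrix of rank 1; reducing to Smith normal form yields diagonal entries (1).

Now H_k = ker ∂_k / im ∂_{k+1}, so:

  H_2: rank ker ∂_2 − rank ∂_3 = (4 − 3) − 1 = 0, and the invariant factors of ∂_3 are all 1, so H_2 = 0.

H_2 = 0.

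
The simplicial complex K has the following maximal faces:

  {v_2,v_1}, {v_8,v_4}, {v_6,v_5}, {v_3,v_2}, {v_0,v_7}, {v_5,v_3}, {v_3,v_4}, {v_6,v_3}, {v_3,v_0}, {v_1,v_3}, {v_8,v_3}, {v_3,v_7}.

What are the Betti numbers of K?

Fix the vertex order v_0 < v_1 < v_2 < v_3 < v_4 < v_5 < v_6 < v_7 < v_8 and write every simplex with vertices in increasing order. Then dim K = 1 and the simplices of K are:

  0-simplices (9): [v_0], [v_1], [v_2], [v_3], [v_4], [v_5], [v_6], [v_7], [v_8]
  1-simplices (12): [v_0,v_3], [v_0,v_7], [v_1,v_2], [v_1,v_3], [v_2,v_3], [v_3,v_4], [v_3,v_5], [v_3,v_6], [v_3,v_7], [v_3,v_8], [v_4,v_8], [v_5,v_6]

giving chain groups C_0 ≅ Z^9, C_1 ≅ Z^12.

∂_1: C_1 → C_0 sends each edge [p,q] (with p < q) to q − p.
This gives a 9×12 integer matrix of rank 8; reducing to Smith normal form yields diagonal entries (1,1,1,1,1,1,1,1).

Computing H_k = (kernel of ∂_k) / (image of ∂_{k+1}):

  H_0: rank C_0 − rank ∂_1 = 9 − 8 = 1, and the invariant factors of ∂_1 are all 1, so H_0 = Z.
  H_1: rank ker ∂_1 − rank ∂_2 = (12 − 8) − 0 = 4, and there is no ∂_2, so H_1 = Z^4.

As a check, the Euler characteristic is 9 − 12 = -3, which agrees with 1 − 4 = -3.

Hence the Betti numbers are b_0 = 1, b_1 = 4.

b_0 = 1, b_1 = 4.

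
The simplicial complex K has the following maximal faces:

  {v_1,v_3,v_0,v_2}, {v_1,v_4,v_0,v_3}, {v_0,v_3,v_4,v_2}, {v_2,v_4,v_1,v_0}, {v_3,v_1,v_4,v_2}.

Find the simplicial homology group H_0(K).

H_0 ≅ Z.

K has 5 vertices, 10 edges, 10 triangles, 5 3-simplices.
rank ∂_0 = 0, rank ∂_1 = 4 ⇒ b_0 = 5 − 0 − 4 = 1; all invariant factors of ∂_1 are 1 so no torsion. So H_0 = Z.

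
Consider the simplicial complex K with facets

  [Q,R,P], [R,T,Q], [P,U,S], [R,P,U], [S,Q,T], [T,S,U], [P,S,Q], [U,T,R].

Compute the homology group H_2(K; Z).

Fix the vertex order P < Q < R < S < T < U and write every simplex with vertices in increasing order. Then dim K = 2 and the simplices of K are:

  0-simplices (6): P, Q, R, S, T, U
  1-simplices (12): PQ, PR, PS, PU, QR, QS, QT, RT, RU, ST, SU, TU
  2-simplices (8): PQR, PQS, PRU, PSU, QRT, QST, RTU, STU

so the chain groups are C_0 ≅ Z^6, C_1 ≅ Z^12, C_2 ≅ Z^8.

Boundary ∂_1: C_1 → C_0 is given by ∂[p,q] = [q] − [p].
As a 6×12 matrix over Z this has rank 5, with invariant factors (1,1,1,1,1).

Boundary ∂_2: C_2 → C_1 acts by ∂[p,q,r] = [q,r] − [p,r] + [p,q]. For instance
  ∂QRT = RT − QT + QR,
  ∂PQR = QR − PR + PQ.
The 12×8 boundary matrix has rank 7 and Smith normal form diag(1,1,1,1,1,1,1).

Now H_k = ker ∂_k / im ∂_{k+1}, so:

  H_2: rank ker ∂_2 − rank ∂_3 = (8 − 7) − 0 = 1, and there is no ∂_3, so H_2 ≅ Z.

H_2 = Z.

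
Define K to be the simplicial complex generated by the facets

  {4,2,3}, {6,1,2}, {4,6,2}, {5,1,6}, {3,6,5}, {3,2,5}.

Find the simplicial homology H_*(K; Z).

Order the vertices as 1 < 2 < 3 < 4 < 5 < 6. Listing each simplex with vertices in this order, K has dimension 2 with simplices:

  0-simplices (6): [1], [2], [3], [4], [5], [6]
  1-simplices (12): [1,2], [1,5], [1,6], [2,3], [2,4], [2,5], [2,6], [3,4], [3,5], [3,6], [4,6], [5,6]
  2-simplices (6): [1,2,6], [1,5,6], [2,3,4], [2,3,5], [2,4,6], [3,5,6]

giving chain groups C_0 ≅ Z^6, C_1 ≅ Z^12, C_2 ≅ Z^6.

Boundary ∂_1: C_1 → C_0 sends each edge [p,q] (with p < q) to q − p. For instance
  ∂[2,4] = [4] − [2].
The resulting 6×12 matrix has rank 5, and its Smith normal form has invariant factors (1,1,1,1,1).

Boundary ∂_2: C_2 → C_1 sends each 2-simplex [p,q,r] to [q,r] − [p,r] + [p,q]. For instance
  ∂[3,5,6] = [5,6] − [3,6] + [3,5],
  ∂[2,3,5] = [3,5] − [2,5] + [2,3].
The 12×6 boundary matrix has rank 6 and Smith normal form diag(1,1,1,1,1,1).

From H_k ≅ ker(∂_k) / im(∂_{k+1}) we obtain:

  H_0: rank C_0 − rank ∂_1 = 6 − 5 = 1, and the invariant factors of ∂_1 are all 1, so H_0 = Z.
  H_1: rank ker ∂_1 − rank ∂_2 = (12 − 5) − 6 = 1, and the invariant factors of ∂_2 are all 1, so H_1 = Z.
  H_2: rank ker ∂_2 − rank ∂_3 = (6 − 6) − 0 = 0, and there is no ∂_3, so H_2 = 0.

H_0 = Z,  H_1 = Z,  H_2 = 0.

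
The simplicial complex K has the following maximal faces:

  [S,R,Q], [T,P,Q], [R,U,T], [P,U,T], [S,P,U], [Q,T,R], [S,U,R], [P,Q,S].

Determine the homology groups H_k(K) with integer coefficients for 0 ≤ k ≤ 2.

Order the vertices as P < Q < R < S < T < U. Listing each simplex with vertices in this order, K has dimension 2 with simplices:

  0-simplices (6): P, Q, R, S, T, U
  1-simplices (12): PQ, PS, PT, PU, QR, QS, QT, RS, RT, RU, SU, TU
  2-simplices (8): PQS, PQT, PSU, PTU, QRS, QRT, RSU, RTU

Hence C_0 ≅ Z^6, C_1 ≅ Z^12, C_2 ≅ Z^8.

Boundary ∂_1: C_1 → C_0 maps an edge to its endpoints' difference, ∂[p,q] = q − p. For instance
  ∂QS = S − Q.
The resulting 6×12 matrix has rank 5, and its Smith normal form has invariant factors (1,1,1,1,1).

∂_2: C_2 → C_1 maps a triangle to the signed sum of its edges. For instance
  ∂PSU = SU − PU + PS,
  ∂PQT = QT − PT + PQ.
The 12×8 boundary matrix has rank 7 and Smith normal form diag(1,1,1,1,1,1,1).

From H_k ≅ ker(∂_k) / im(∂_{k+1}) we obtain:

  H_0: rank C_0 − rank ∂_1 = 6 − 5 = 1, and the invariant factors of ∂_1 are all 1, so H_0 ≅ Z.
  H_1: rank ker ∂_1 − rank ∂_2 = (12 − 5) − 7 = 0, and the invariant factors of ∂_2 are all 1, so H_1 ≅ 0.
  H_2: rank ker ∂_2 − rank ∂_3 = (8 − 7) − 0 = 1, and there is no ∂_3, so H_2 ≅ Z.

As a check, the Euler characteristic is 6 − 12 + 8 = 2, which agrees with 1 − 0 + 1 = 2.

H_0 ≅ Z,  H_1 = 0,  H_2 ≅ Z.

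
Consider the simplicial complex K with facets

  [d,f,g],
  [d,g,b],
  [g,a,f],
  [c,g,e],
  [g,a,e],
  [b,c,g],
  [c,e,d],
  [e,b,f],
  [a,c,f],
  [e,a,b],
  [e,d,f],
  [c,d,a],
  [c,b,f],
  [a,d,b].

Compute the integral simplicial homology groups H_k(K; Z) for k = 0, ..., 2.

Order the vertices as a < b < c < d < e < f < g. Listing each simplex with vertices in this order, K has dimension 2 with simplices:

  0-simplices (7): a, b, c, d, e, f, g
  1-simplices (21): ab, ac, ad, ae, af, ag, bc, bd, be, bf, bg, cd, ce, cf, cg, de, df, dg, ef, eg, fg
  2-simplices (14): abd, abe, acd, acf, aeg, afg, bcf, bcg, bdg, bef, cde, ceg, def, dfg

so the chain groups are C_0 ≅ Z^7, C_1 ≅ Z^21, C_2 ≅ Z^14.

Boundary ∂_1: C_1 → C_0 maps an edge to its endpoints' difference, ∂[p,q] = q − p. For instance
  ∂bc = c − b.
The resulting 7×21 matrix has rank 6, and its Smith normal form has invariant factors (1,1,1,1,1,1).

∂_2: C_2 → C_1 sends each 2-simplex [p,q,r] to [q,r] − [p,r] + [p,q]. For instance
  ∂acf = cf − af + ac,
  ∂bcf = cf − bf + bc.
The 21×14 boundary matrix has rank 13 and Smith normal form diag(1,1,1,1,1,1,1,1,1,1,1,1,1).

Computing H_k = (kernel of ∂_k) / (image of ∂_{k+1}):

  H_0: rank C_0 − rank ∂_1 = 7 − 6 = 1, and the invariant factors of ∂_1 are all 1, so H_0 = Z.
  H_1: rank ker ∂_1 − rank ∂_2 = (21 − 6) − 13 = 2, and the invariant factors of ∂_2 are all 1, so H_1 = Z^2.
  H_2: rank ker ∂_2 − rank ∂_3 = (14 − 13) − 0 = 1, and there is no ∂_3, so H_2 = Z.

H_0 ≅ Z,  H_1 ≅ Z^2,  H_2 ≅ Z.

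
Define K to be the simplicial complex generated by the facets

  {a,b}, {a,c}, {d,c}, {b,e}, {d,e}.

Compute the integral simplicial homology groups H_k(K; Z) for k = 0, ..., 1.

Order the vertices as a < b < c < d < e. Listing each simplex with vertices in this order, K has dimension 1 with simplices:

  0-simplices (5): a, b, c, d, e
  1-simplices (5): ab, ac, be, cd, de

giving chain groups C_0 ≅ Z^5, C_1 ≅ Z^5.

The boundary map ∂_1: C_1 → C_0 maps an edge to its endpoints' difference, ∂[p,q] = q − p.
The resulting 5×5 matrix has rank 4, and its Smith normal form has invariant factors (1,1,1,1).

Reading off H_k = ker ∂_k / im ∂_{k+1}:

  H_0: rank C_0 − rank ∂_1 = 5 − 4 = 1, and the invariant factors of ∂_1 are all 1, so H_0 = Z.
  H_1: rank ker ∂_1 − rank ∂_2 = (5 − 4) − 0 = 1, and there is no ∂_2, so H_1 = Z.

(K is a triangulation of the circle S^1.)

H_0 = Z,  H_1 = Z.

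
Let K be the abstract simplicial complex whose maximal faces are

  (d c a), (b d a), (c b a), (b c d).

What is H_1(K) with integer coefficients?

H_1 ≅ 0.

K has 4 vertices, 6 edges, 4 triangles.
rank ∂_1 = 3, rank ∂_2 = 3 ⇒ b_1 = 6 − 3 − 3 = 0; all invariant factors of ∂_2 are 1 so no torsion. So H_1 = 0.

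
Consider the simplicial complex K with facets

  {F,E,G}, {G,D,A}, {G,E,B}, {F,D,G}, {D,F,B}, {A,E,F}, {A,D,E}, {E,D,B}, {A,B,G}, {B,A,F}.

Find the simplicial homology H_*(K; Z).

Take the total order A < B < D < E < F < G on the vertex set. Then K (dimension 2) consists of the simplices:

  0-simplices (6): A, B, D, E, F, G
  1-simplices (15): AB, AD, AE, AF, AG, BD, BE, BF, BG, DE, DF, DG, EF, EG, FG
  2-simplices (10): ABF, ABG, ADE, ADG, AEF, BDE, BDF, BEG, DFG, EFG

giving chain groups C_0 ≅ Z^6, C_1 ≅ Z^15, C_2 ≅ Z^10.

∂_1: C_1 → C_0 maps an edge to its endpoints' difference, ∂[p,q] = q − p. For instance
  ∂FG = G − F.
As a 6×15 matrix over Z this has rank 5, with invariant factors (1,1,1,1,1).

Boundary ∂_2: C_2 → C_1 acts by ∂[p,q,r] = [q,r] − [p,r] + [p,q]. For instance
  ∂DFG = FG − DG + DF,
  ∂BEG = EG − BG + BE.
The 15×10 boundary matrix has rank 10 and Smith normal form diag(1,1,1,1,1,1,1,1,1,2).

Computing H_k = (kernel of ∂_k) / (image of ∂_{k+1}):

  H_0: rank C_0 − rank ∂_1 = 6 − 5 = 1, and the invariant factors of ∂_1 are all 1, so H_0 = Z.
  H_1: rank ker ∂_1 − rank ∂_2 = (15 − 5) − 10 = 0, and ∂_2 has invariant factor 2 > 1, so H_1 = Z/2Z.
  H_2: rank ker ∂_2 − rank ∂_3 = (10 − 10) − 0 = 0, and there is no ∂_3, so H_2 = 0.

(K is a triangulation of the real projective plane RP^2.)

H_0 = Z,  H_1 = Z/2Z,  H_2 = 0.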